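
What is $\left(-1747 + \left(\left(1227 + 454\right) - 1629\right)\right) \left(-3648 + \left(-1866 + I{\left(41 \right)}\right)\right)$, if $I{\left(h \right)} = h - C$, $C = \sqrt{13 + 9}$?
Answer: $9276735 + 1695 \sqrt{22} \approx 9.2847 \cdot 10^{6}$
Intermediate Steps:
$C = \sqrt{22} \approx 4.6904$
$I{\left(h \right)} = h - \sqrt{22}$
$\left(-1747 + \left(\left(1227 + 454\right) - 1629\right)\right) \left(-3648 + \left(-1866 + I{\left(41 \right)}\right)\right) = \left(-1747 + \left(\left(1227 + 454\right) - 1629\right)\right) \left(-3648 - \left(1825 + \sqrt{22}\right)\right) = \left(-1747 + \left(1681 - 1629\right)\right) \left(-3648 - \left(1825 + \sqrt{22}\right)\right) = \left(-1747 + 52\right) \left(-5473 - \sqrt{22}\right) = - 1695 \left(-5473 - \sqrt{22}\right) = 9276735 + 1695 \sqrt{22}$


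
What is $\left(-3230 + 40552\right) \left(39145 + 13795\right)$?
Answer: $1975826680$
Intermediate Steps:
$\left(-3230 + 40552\right) \left(39145 + 13795\right) = 37322 \cdot 52940 = 1975826680$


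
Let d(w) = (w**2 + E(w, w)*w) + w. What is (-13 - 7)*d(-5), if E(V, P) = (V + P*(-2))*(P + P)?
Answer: -5400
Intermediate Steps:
E(V, P) = 2*P*(V - 2*P) (E(V, P) = (V - 2*P)*(2*P) = 2*P*(V - 2*P))
d(w) = w + w**2 - 2*w**3 (d(w) = (w**2 + (2*w*(w - 2*w))*w) + w = (w**2 + (2*w*(-w))*w) + w = (w**2 + (-2*w**2)*w) + w = (w**2 - 2*w**3) + w = w + w**2 - 2*w**3)
(-13 - 7)*d(-5) = (-13 - 7)*(-5*(1 - 5 - 2*(-5)**2)) = -(-100)*(1 - 5 - 2*25) = -(-100)*(1 - 5 - 50) = -(-100)*(-54) = -20*270 = -5400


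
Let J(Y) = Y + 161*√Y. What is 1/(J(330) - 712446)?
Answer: -118686/84516773921 - 161*√330/507100643526 ≈ -1.4101e-6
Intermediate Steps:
1/(J(330) - 712446) = 1/((330 + 161*√330) - 712446) = 1/(-712116 + 161*√330)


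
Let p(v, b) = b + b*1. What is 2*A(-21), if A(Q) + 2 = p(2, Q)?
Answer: -88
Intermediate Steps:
p(v, b) = 2*b (p(v, b) = b + b = 2*b)
A(Q) = -2 + 2*Q
2*A(-21) = 2*(-2 + 2*(-21)) = 2*(-2 - 42) = 2*(-44) = -88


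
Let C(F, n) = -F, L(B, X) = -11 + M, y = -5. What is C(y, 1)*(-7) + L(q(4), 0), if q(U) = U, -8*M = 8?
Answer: -47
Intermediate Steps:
M = -1 (M = -⅛*8 = -1)
L(B, X) = -12 (L(B, X) = -11 - 1 = -12)
C(y, 1)*(-7) + L(q(4), 0) = -1*(-5)*(-7) - 12 = 5*(-7) - 12 = -35 - 12 = -47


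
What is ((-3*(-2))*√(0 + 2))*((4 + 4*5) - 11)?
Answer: 78*√2 ≈ 110.31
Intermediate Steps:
((-3*(-2))*√(0 + 2))*((4 + 4*5) - 11) = (6*√2)*((4 + 20) - 11) = (6*√2)*(24 - 11) = (6*√2)*13 = 78*√2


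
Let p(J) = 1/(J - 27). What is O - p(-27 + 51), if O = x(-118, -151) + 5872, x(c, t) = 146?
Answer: 18055/3 ≈ 6018.3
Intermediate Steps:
p(J) = 1/(-27 + J)
O = 6018 (O = 146 + 5872 = 6018)
O - p(-27 + 51) = 6018 - 1/(-27 + (-27 + 51)) = 6018 - 1/(-27 + 24) = 6018 - 1/(-3) = 6018 - 1*(-⅓) = 6018 + ⅓ = 18055/3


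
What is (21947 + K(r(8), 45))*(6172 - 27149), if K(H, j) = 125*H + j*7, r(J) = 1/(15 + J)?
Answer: -10743391527/23 ≈ -4.6710e+8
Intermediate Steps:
K(H, j) = 7*j + 125*H (K(H, j) = 125*H + 7*j = 7*j + 125*H)
(21947 + K(r(8), 45))*(6172 - 27149) = (21947 + (7*45 + 125/(15 + 8)))*(6172 - 27149) = (21947 + (315 + 125/23))*(-20977) = (21947 + 7370/23)*(-20977) = (512151/23)*(-20977) = -10743391527/23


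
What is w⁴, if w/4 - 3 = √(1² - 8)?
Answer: -63488 + 6144*I*√7 ≈ -63488.0 + 16256.0*I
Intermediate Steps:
w = 12 + 4*I*√7 (w = 12 + 4*√(1² - 8) = 12 + 4*√(1 - 8) = 12 + 4*√(-7) = 12 + 4*(I*√7) = 12 + 4*I*√7 ≈ 12.0 + 10.583*I)
w⁴ = (12 + 4*I*√7)⁴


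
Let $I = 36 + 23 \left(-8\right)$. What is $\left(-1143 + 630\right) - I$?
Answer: $-365$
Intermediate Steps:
$I = -148$ ($I = 36 - 184 = -148$)
$\left(-1143 + 630\right) - I = \left(-1143 + 630\right) - -148 = -513 + 148 = -365$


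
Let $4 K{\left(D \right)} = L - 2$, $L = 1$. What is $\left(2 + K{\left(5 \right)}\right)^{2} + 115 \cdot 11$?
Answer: $\frac{20289}{16} \approx 1268.1$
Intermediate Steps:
$K{\left(D \right)} = - \frac{1}{4}$ ($K{\left(D \right)} = \frac{1 - 2}{4} = \frac{1}{4} \left(-1\right) = - \frac{1}{4}$)
$\left(2 + K{\left(5 \right)}\right)^{2} + 115 \cdot 11 = \left(2 - \frac{1}{4}\right)^{2} + 115 \cdot 11 = \left(\frac{7}{4}\right)^{2} + 1265 = \frac{49}{16} + 1265 = \frac{20289}{16}$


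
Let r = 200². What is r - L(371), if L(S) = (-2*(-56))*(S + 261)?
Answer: -30784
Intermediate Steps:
L(S) = 29232 + 112*S (L(S) = 112*(261 + S) = 29232 + 112*S)
r = 40000
r - L(371) = 40000 - (29232 + 112*371) = 40000 - (29232 + 41552) = 40000 - 1*70784 = 40000 - 70784 = -30784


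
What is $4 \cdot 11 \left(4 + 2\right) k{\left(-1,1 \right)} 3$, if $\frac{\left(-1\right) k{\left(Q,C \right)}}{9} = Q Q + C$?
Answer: $-14256$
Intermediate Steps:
$k{\left(Q,C \right)} = - 9 C - 9 Q^{2}$ ($k{\left(Q,C \right)} = - 9 \left(Q Q + C\right) = - 9 \left(Q^{2} + C\right) = - 9 \left(C + Q^{2}\right) = - 9 C - 9 Q^{2}$)
$4 \cdot 11 \left(4 + 2\right) k{\left(-1,1 \right)} 3 = 4 \cdot 11 \left(4 + 2\right) \left(\left(-9\right) 1 - 9 \left(-1\right)^{2}\right) 3 = 44 \cdot 6 \left(-9 - 9\right) 3 = 44 \cdot 6 \left(-18\right) 3 = 44 \left(\left(-108\right) 3\right) = 44 \left(-324\right) = -14256$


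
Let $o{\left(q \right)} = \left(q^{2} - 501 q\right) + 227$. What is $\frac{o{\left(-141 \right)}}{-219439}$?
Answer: $- \frac{90749}{219439} \approx -0.41355$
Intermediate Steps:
$o{\left(q \right)} = 227 + q^{2} - 501 q$
$\frac{o{\left(-141 \right)}}{-219439} = \frac{227 + \left(-141\right)^{2} - -70641}{-219439} = \left(227 + 19881 + 70641\right) \left(- \frac{1}{219439}\right) = 90749 \left(- \frac{1}{219439}\right) = - \frac{90749}{219439}$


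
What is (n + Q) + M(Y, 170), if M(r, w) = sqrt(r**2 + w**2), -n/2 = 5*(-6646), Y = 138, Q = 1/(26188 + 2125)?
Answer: 1881681981/28313 + 2*sqrt(11986) ≈ 66679.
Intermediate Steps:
Q = 1/28313 ≈ 3.5319e-5
n = 66460 (n = -10*(-6646) = -2*(-33230) = 66460)
(n + Q) + M(Y, 170) = (66460 + 1/28313) + sqrt(138**2 + 170**2) = 1881681981/28313 + sqrt(19044 + 28900) = 1881681981/28313 + sqrt(47944) = 1881681981/28313 + 2*sqrt(11986)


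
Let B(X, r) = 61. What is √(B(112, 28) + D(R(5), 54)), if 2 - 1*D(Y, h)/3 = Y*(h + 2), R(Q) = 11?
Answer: I*√1781 ≈ 42.202*I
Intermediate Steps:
D(Y, h) = 6 - 3*Y*(2 + h) (D(Y, h) = 6 - 3*Y*(h + 2) = 6 - 3*Y*(2 + h))
√(B(112, 28) + D(R(5), 54)) = √(61 + (6 - 6*11 - 3*11*54)) = √(61 + (6 - 66 - 1782)) = √(61 - 1842) = √(-1781) = I*√1781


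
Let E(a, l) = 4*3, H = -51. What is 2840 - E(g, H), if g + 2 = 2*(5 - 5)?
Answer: 2828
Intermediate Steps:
g = -2 (g = -2 + 2*(5 - 5) = -2 + 2*0 = -2 + 0 = -2)
E(a, l) = 12
2840 - E(g, H) = 2840 - 1*12 = 2840 - 12 = 2828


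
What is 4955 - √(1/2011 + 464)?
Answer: 4955 - √1876474155/2011 ≈ 4933.5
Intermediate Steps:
4955 - √(1/2011 + 464) = 4955 - √(933105/2011) = 4955 - √1876474155/2011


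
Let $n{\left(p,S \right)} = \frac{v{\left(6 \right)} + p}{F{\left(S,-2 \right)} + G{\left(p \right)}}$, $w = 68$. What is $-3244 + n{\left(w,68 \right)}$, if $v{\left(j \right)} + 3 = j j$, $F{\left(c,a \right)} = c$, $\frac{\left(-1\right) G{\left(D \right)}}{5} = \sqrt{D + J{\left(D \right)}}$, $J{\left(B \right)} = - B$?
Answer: $- \frac{220491}{68} \approx -3242.5$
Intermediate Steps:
$G{\left(D \right)} = 0$ ($G{\left(D \right)} = - 5 \sqrt{D - D} = - 5 \sqrt{0} = \left(-5\right) 0 = 0$)
$v{\left(j \right)} = -3 + j^{2}$ ($v{\left(j \right)} = -3 + j j = -3 + j^{2}$)
$n{\left(p,S \right)} = \frac{33 + p}{S}$ ($n{\left(p,S \right)} = \frac{\left(-3 + 6^{2}\right) + p}{S + 0} = \frac{\left(-3 + 36\right) + p}{S} = \frac{33 + p}{S}$)
$-3244 + n{\left(w,68 \right)} = -3244 + \frac{33 + 68}{68} = -3244 + \frac{1}{68} \cdot 101 = -3244 + \frac{101}{68} = - \frac{220491}{68}$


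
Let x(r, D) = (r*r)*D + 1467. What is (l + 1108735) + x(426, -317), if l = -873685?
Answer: -57291375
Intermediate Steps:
x(r, D) = 1467 + D*r² (x(r, D) = r²*D + 1467 = D*r² + 1467 = 1467 + D*r²)
(l + 1108735) + x(426, -317) = (-873685 + 1108735) + (1467 - 317*426²) = 235050 + (1467 - 317*181476) = 235050 + (1467 - 57527892) = 235050 - 57526425 = -57291375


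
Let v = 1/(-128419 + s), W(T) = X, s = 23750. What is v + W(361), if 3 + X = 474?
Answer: 49299098/104669 ≈ 471.00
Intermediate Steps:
X = 471 (X = -3 + 474 = 471)
W(T) = 471
v = -1/104669 (v = 1/(-128419 + 23750) = 1/(-104669) = -1/104669 ≈ -9.5539e-6)
v + W(361) = -1/104669 + 471 = 49299098/104669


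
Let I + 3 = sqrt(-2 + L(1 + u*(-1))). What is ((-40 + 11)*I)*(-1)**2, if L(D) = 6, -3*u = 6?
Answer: 29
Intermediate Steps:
u = -2 (u = -1/3*6 = -2)
I = -1 (I = -3 + sqrt(-2 + 6) = -3 + sqrt(4) = -3 + 2 = -1)
((-40 + 11)*I)*(-1)**2 = ((-40 + 11)*(-1))*(-1)**2 = -29*(-1)*1 = 29*1 = 29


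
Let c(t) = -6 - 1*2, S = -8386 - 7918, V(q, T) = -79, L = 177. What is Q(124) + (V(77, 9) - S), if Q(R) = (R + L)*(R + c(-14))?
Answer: 51141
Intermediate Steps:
S = -16304
c(t) = -8 (c(t) = -6 - 2 = -8)
Q(R) = (-8 + R)*(177 + R) (Q(R) = (R + 177)*(R - 8) = (177 + R)*(-8 + R) = (-8 + R)*(177 + R))
Q(124) + (V(77, 9) - S) = (-1416 + 124**2 + 169*124) + (-79 - 1*(-16304)) = (-1416 + 15376 + 20956) + (-79 + 16304) = 34916 + 16225 = 51141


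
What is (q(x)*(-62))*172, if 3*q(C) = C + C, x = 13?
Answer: -277264/3 ≈ -92421.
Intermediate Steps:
q(C) = 2*C/3 (q(C) = (C + C)/3 = (2*C)/3 = 2*C/3)
(q(x)*(-62))*172 = (((⅔)*13)*(-62))*172 = ((26/3)*(-62))*172 = -1612/3*172 = -277264/3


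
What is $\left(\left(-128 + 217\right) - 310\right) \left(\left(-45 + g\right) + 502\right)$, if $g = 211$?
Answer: $-147628$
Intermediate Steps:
$\left(\left(-128 + 217\right) - 310\right) \left(\left(-45 + g\right) + 502\right) = \left(\left(-128 + 217\right) - 310\right) \left(\left(-45 + 211\right) + 502\right) = \left(89 - 310\right) \left(166 + 502\right) = \left(-221\right) 668 = -147628$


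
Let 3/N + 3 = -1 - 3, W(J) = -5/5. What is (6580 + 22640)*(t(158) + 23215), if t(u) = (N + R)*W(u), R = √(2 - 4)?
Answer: 4748483760/7 - 29220*I*√2 ≈ 6.7835e+8 - 41323.0*I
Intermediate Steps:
W(J) = -1 (W(J) = -5*⅕ = -1)
R = I*√2 (R = √(-2) = I*√2 ≈ 1.4142*I)
N = -3/7 (N = 3/(-3 + (-1 - 3)) = 3/(-3 - 4) = 3/(-7) = 3*(-⅐) = -3/7 ≈ -0.42857)
t(u) = 3/7 - I*√2 (t(u) = (-3/7 + I*√2)*(-1) = 3/7 - I*√2)
(6580 + 22640)*(t(158) + 23215) = (6580 + 22640)*((3/7 - I*√2) + 23215) = 29220*(162508/7 - I*√2) = 4748483760/7 - 29220*I*√2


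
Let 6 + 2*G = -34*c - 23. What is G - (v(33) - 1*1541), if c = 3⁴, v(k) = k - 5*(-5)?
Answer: 183/2 ≈ 91.500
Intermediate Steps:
v(k) = 25 + k (v(k) = k + 25 = 25 + k)
c = 81
G = -2783/2 (G = -3 + (-34*81 - 23)/2 = -3 + (-2754 - 23)/2 = -3 + (½)*(-2777) = -3 - 2777/2 = -2783/2 ≈ -1391.5)
G - (v(33) - 1*1541) = -2783/2 - ((25 + 33) - 1*1541) = -2783/2 - (58 - 1541) = -2783/2 - 1*(-1483) = -2783/2 + 1483 = 183/2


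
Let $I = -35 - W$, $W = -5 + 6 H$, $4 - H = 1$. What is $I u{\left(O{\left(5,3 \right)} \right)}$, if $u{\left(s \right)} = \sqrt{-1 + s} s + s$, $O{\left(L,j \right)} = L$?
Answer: $-720$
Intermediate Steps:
$H = 3$ ($H = 4 - 1 = 3$)
$u{\left(s \right)} = s + s \sqrt{-1 + s}$ ($u{\left(s \right)} = s \sqrt{-1 + s} + s = s + s \sqrt{-1 + s}$)
$W = 13$ ($W = -5 + 6 \cdot 3 = -5 + 18 = 13$)
$I = -48$ ($I = -35 - 13 = -48$)
$I u{\left(O{\left(5,3 \right)} \right)} = - 48 \cdot 5 \left(1 + \sqrt{-1 + 5}\right) = - 48 \cdot 5 \left(1 + \sqrt{4}\right) = - 48 \cdot 5 \left(1 + 2\right) = - 48 \cdot 5 \cdot 3 = \left(-48\right) 15 = -720$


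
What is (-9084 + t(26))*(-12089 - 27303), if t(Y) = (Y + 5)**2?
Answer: 319981216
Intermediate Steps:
t(Y) = (5 + Y)**2
(-9084 + t(26))*(-12089 - 27303) = (-9084 + (5 + 26)**2)*(-12089 - 27303) = (-9084 + 31**2)*(-39392) = (-9084 + 961)*(-39392) = -8123*(-39392) = 319981216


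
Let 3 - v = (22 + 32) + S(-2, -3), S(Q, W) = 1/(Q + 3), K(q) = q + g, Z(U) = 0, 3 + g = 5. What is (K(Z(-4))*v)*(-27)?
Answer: 2808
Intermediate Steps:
g = 2 (g = -3 + 5 = 2)
K(q) = 2 + q (K(q) = q + 2 = 2 + q)
S(Q, W) = 1/(3 + Q)
v = -52 (v = 3 - ((22 + 32) + 1/(3 - 2)) = 3 - (54 + 1/1) = 3 - (54 + 1) = 3 - 1*55 = 3 - 55 = -52)
(K(Z(-4))*v)*(-27) = ((2 + 0)*(-52))*(-27) = (2*(-52))*(-27) = -104*(-27) = 2808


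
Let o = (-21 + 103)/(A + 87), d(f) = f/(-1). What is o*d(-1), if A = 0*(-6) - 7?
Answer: 41/40 ≈ 1.0250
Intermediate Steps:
d(f) = -f (d(f) = f*(-1) = -f)
A = -7 (A = 0 - 7 = -7)
o = 41/40 (o = (-21 + 103)/(-7 + 87) = 82/80 = 82*(1/80) = 41/40 ≈ 1.0250)
o*d(-1) = 41*(-1*(-1))/40 = (41/40)*1 = 41/40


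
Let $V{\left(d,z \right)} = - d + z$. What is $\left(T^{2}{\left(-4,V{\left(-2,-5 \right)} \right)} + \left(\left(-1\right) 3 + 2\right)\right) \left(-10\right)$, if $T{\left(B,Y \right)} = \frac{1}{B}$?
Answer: $\frac{75}{8} \approx 9.375$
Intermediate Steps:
$V{\left(d,z \right)} = z - d$
$\left(T^{2}{\left(-4,V{\left(-2,-5 \right)} \right)} + \left(\left(-1\right) 3 + 2\right)\right) \left(-10\right) = \left(\left(\frac{1}{-4}\right)^{2} + \left(\left(-1\right) 3 + 2\right)\right) \left(-10\right) = \left(\left(- \frac{1}{4}\right)^{2} + \left(-3 + 2\right)\right) \left(-10\right) = \left(\frac{1}{16} - 1\right) \left(-10\right) = \left(- \frac{15}{16}\right) \left(-10\right) = \frac{75}{8}$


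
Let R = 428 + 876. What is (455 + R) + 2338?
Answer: 4097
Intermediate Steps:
R = 1304
(455 + R) + 2338 = (455 + 1304) + 2338 = 1759 + 2338 = 4097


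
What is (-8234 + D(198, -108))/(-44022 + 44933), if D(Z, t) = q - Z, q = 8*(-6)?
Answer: -8480/911 ≈ -9.3085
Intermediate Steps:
q = -48
D(Z, t) = -48 - Z
(-8234 + D(198, -108))/(-44022 + 44933) = (-8234 + (-48 - 1*198))/(-44022 + 44933) = (-8234 + (-48 - 198))/911 = (-8234 - 246)*(1/911) = -8480*1/911 = -8480/911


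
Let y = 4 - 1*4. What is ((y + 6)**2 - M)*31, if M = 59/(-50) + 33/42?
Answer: 197439/175 ≈ 1128.2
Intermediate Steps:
y = 0 (y = 4 - 4 = 0)
M = -69/175 (M = 59*(-1/50) + 33*(1/42) = -59/50 + 11/14 = -69/175 ≈ -0.39429)
((y + 6)**2 - M)*31 = ((0 + 6)**2 - 1*(-69/175))*31 = (6**2 + 69/175)*31 = (36 + 69/175)*31 = (6369/175)*31 = 197439/175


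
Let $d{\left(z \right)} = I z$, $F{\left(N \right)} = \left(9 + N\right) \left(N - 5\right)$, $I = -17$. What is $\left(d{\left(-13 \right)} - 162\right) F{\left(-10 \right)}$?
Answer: $885$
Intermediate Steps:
$F{\left(N \right)} = \left(-5 + N\right) \left(9 + N\right)$ ($F{\left(N \right)} = \left(9 + N\right) \left(-5 + N\right) = \left(-5 + N\right) \left(9 + N\right)$)
$d{\left(z \right)} = - 17 z$
$\left(d{\left(-13 \right)} - 162\right) F{\left(-10 \right)} = \left(\left(-17\right) \left(-13\right) - 162\right) \left(-45 + \left(-10\right)^{2} + 4 \left(-10\right)\right) = \left(221 - 162\right) \left(-45 + 100 - 40\right) = 59 \cdot 15 = 885$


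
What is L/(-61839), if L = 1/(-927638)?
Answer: 1/57364206282 ≈ 1.7432e-11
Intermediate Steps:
L = -1/927638 ≈ -1.0780e-6
L/(-61839) = -1/927638/(-61839) = -1/927638*(-1/61839) = 1/57364206282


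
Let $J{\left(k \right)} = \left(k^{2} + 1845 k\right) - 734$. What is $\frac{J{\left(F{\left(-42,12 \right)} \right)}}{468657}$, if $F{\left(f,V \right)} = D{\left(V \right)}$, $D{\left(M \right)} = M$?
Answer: $\frac{21550}{468657} \approx 0.045982$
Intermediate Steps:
$F{\left(f,V \right)} = V$
$J{\left(k \right)} = -734 + k^{2} + 1845 k$
$\frac{J{\left(F{\left(-42,12 \right)} \right)}}{468657} = \frac{-734 + 12^{2} + 1845 \cdot 12}{468657} = \left(-734 + 144 + 22140\right) \frac{1}{468657} = 21550 \cdot \frac{1}{468657} = \frac{21550}{468657}$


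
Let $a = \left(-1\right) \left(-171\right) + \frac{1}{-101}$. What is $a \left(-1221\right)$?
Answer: $- \frac{21086670}{101} \approx -2.0878 \cdot 10^{5}$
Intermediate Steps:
$a = \frac{17270}{101}$ ($a = 171 - \frac{1}{101} = \frac{17270}{101} \approx 170.99$)
$a \left(-1221\right) = \frac{17270}{101} \left(-1221\right) = - \frac{21086670}{101}$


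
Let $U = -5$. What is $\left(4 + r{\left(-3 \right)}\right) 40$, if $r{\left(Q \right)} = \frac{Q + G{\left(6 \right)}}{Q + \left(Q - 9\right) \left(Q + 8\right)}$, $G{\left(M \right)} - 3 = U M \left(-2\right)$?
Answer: $\frac{2560}{21} \approx 121.9$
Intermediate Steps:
$G{\left(M \right)} = 3 + 10 M$ ($G{\left(M \right)} = 3 + - 5 M \left(-2\right) = 3 + 10 M$)
$r{\left(Q \right)} = \frac{63 + Q}{Q + \left(-9 + Q\right) \left(8 + Q\right)}$ ($r{\left(Q \right)} = \frac{Q + \left(3 + 10 \cdot 6\right)}{Q + \left(Q - 9\right) \left(Q + 8\right)} = \frac{Q + \left(3 + 60\right)}{Q + \left(-9 + Q\right) \left(8 + Q\right)} = \frac{Q + 63}{Q + \left(-9 + Q\right) \left(8 + Q\right)} = \frac{63 + Q}{Q + \left(-9 + Q\right) \left(8 + Q\right)}$)
$\left(4 + r{\left(-3 \right)}\right) 40 = \left(4 + \frac{63 - 3}{-72 + \left(-3\right)^{2}}\right) 40 = \left(4 + \frac{1}{-72 + 9} \cdot 60\right) 40 = \left(4 + \frac{1}{-63} \cdot 60\right) 40 = \left(4 - \frac{20}{21}\right) 40 = \frac{64}{21} \cdot 40 = \frac{2560}{21}$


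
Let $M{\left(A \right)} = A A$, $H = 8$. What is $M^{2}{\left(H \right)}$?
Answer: $4096$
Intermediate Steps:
$M{\left(A \right)} = A^{2}$
$M^{2}{\left(H \right)} = \left(8^{2}\right)^{2} = 64^{2} = 4096$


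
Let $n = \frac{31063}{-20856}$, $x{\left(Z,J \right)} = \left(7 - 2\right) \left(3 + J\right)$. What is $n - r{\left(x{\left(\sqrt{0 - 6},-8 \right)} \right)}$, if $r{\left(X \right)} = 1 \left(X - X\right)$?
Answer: $- \frac{31063}{20856} \approx -1.4894$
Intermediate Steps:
$x{\left(Z,J \right)} = 15 + 5 J$ ($x{\left(Z,J \right)} = 5 \left(3 + J\right) = 15 + 5 J$)
$r{\left(X \right)} = 0$ ($r{\left(X \right)} = 1 \cdot 0 = 0$)
$n = - \frac{31063}{20856}$ ($n = 31063 \left(- \frac{1}{20856}\right) = - \frac{31063}{20856} \approx -1.4894$)
$n - r{\left(x{\left(\sqrt{0 - 6},-8 \right)} \right)} = - \frac{31063}{20856} - 0 = - \frac{31063}{20856} + 0 = - \frac{31063}{20856}$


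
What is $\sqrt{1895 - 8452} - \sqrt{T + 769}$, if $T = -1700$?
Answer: $i \left(\sqrt{6557} - 7 \sqrt{19}\right) \approx 50.463 i$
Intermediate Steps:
$\sqrt{1895 - 8452} - \sqrt{T + 769} = \sqrt{1895 - 8452} - \sqrt{-1700 + 769} = \sqrt{-6557} - \sqrt{-931} = i \sqrt{6557} - 7 i \sqrt{19}$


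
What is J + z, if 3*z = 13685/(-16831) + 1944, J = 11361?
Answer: 606356752/50493 ≈ 12009.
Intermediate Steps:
z = 32705779/50493 (z = (13685/(-16831) + 1944)/3 = (13685*(-1/16831) + 1944)/3 = (-13685/16831 + 1944)/3 = (⅓)*(32705779/16831) = 32705779/50493 ≈ 647.73)
J + z = 11361 + 32705779/50493 = 606356752/50493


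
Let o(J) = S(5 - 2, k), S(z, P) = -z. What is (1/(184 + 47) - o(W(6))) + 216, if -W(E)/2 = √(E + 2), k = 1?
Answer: 50590/231 ≈ 219.00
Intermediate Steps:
W(E) = -2*√(2 + E) (W(E) = -2*√(E + 2) = -2*√(2 + E))
o(J) = -3 (o(J) = -(5 - 2) = -1*3 = -3)
(1/(184 + 47) - o(W(6))) + 216 = (1/(184 + 47) - 1*(-3)) + 216 = (1/231 + 3) + 216 = 694/231 + 216 = 50590/231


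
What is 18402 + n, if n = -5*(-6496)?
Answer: 50882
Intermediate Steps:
n = 32480
18402 + n = 18402 + 32480 = 50882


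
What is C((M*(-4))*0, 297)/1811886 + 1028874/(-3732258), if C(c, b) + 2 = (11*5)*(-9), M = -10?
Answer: -311009554765/1127071003098 ≈ -0.27594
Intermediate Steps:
C(c, b) = -497 (C(c, b) = -2 + (11*5)*(-9) = -2 + 55*(-9) = -2 - 495 = -497)
C((M*(-4))*0, 297)/1811886 + 1028874/(-3732258) = -497/1811886 + 1028874/(-3732258) = -497*1/1811886 + 1028874*(-1/3732258) = -497/1811886 - 171479/622043 = -311009554765/1127071003098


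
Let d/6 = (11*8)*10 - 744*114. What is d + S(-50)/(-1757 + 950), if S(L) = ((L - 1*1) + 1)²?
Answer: -406420612/807 ≈ -5.0362e+5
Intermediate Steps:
S(L) = L² (S(L) = ((L - 1) + 1)² = ((-1 + L) + 1)² = L²)
d = -503616 (d = 6*((11*8)*10 - 744*114) = 6*(88*10 - 84816) = 6*(880 - 84816) = 6*(-83936) = -503616)
d + S(-50)/(-1757 + 950) = -503616 + (-50)²/(-1757 + 950) = -503616 + 2500/(-807) = -503616 - 1/807*2500 = -503616 - 2500/807 = -406420612/807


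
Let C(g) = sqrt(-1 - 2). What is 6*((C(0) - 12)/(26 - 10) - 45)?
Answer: -549/2 + 3*I*sqrt(3)/8 ≈ -274.5 + 0.64952*I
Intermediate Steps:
C(g) = I*sqrt(3) (C(g) = sqrt(-3) = I*sqrt(3))
6*((C(0) - 12)/(26 - 10) - 45) = 6*((I*sqrt(3) - 12)/(26 - 10) - 45) = 6*((-12 + I*sqrt(3))/16 - 45) = 6*((-12 + I*sqrt(3))*(1/16) - 45) = 6*((-3/4 + I*sqrt(3)/16) - 45) = 6*(-183/4 + I*sqrt(3)/16) = -549/2 + 3*I*sqrt(3)/8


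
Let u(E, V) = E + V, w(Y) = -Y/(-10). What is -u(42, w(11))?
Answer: -431/10 ≈ -43.100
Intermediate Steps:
w(Y) = Y/10 (w(Y) = -Y*(-1/10) = Y/10)
-u(42, w(11)) = -(42 + (1/10)*11) = -(42 + 11/10) = -1*431/10 = -431/10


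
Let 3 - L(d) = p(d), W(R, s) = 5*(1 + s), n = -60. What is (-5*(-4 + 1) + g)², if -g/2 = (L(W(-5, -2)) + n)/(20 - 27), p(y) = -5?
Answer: 1/49 ≈ 0.020408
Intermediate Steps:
W(R, s) = 5 + 5*s
L(d) = 8 (L(d) = 3 - 1*(-5) = 3 + 5 = 8)
g = -104/7 (g = -2*(8 - 60)/(20 - 27) = -(-104)/(-7) = -(-104)*(-1)/7 = -2*52/7 = -104/7 ≈ -14.857)
(-5*(-4 + 1) + g)² = (-5*(-4 + 1) - 104/7)² = (-5*(-3) - 104/7)² = (15 - 104/7)² = (⅐)² = 1/49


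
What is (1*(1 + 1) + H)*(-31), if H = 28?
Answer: -930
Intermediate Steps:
(1*(1 + 1) + H)*(-31) = (1*(1 + 1) + 28)*(-31) = (1*2 + 28)*(-31) = (2 + 28)*(-31) = 30*(-31) = -930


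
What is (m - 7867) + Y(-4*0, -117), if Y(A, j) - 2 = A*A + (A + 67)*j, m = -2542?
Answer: -18246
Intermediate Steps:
Y(A, j) = 2 + A² + j*(67 + A) (Y(A, j) = 2 + (A*A + (A + 67)*j) = 2 + (A² + (67 + A)*j) = 2 + (A² + j*(67 + A)) = 2 + A² + j*(67 + A))
(m - 7867) + Y(-4*0, -117) = (-2542 - 7867) + (2 + (-4*0)² + 67*(-117) - 4*0*(-117)) = -10409 + (2 + 0² - 7839 + 0*(-117)) = -10409 + (2 + 0 - 7839 + 0) = -10409 - 7837 = -18246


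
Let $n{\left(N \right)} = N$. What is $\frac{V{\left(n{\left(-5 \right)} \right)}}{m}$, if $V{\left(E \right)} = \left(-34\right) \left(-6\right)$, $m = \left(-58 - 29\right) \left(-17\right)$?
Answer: $\frac{4}{29} \approx 0.13793$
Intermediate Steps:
$m = 1479$ ($m = \left(-87\right) \left(-17\right) = 1479$)
$V{\left(E \right)} = 204$
$\frac{V{\left(n{\left(-5 \right)} \right)}}{m} = \frac{204}{1479} = 204 \cdot \frac{1}{1479} = \frac{4}{29}$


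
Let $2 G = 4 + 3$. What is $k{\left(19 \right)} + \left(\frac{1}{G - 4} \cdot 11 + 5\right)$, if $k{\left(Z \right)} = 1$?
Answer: $-16$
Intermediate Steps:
$G = \frac{7}{2}$ ($G = \frac{4 + 3}{2} = \frac{1}{2} \cdot 7 = \frac{7}{2} \approx 3.5$)
$k{\left(19 \right)} + \left(\frac{1}{G - 4} \cdot 11 + 5\right) = 1 + \left(\frac{1}{\frac{7}{2} - 4} \cdot 11 + 5\right) = 1 + \left(\frac{1}{- \frac{1}{2}} \cdot 11 + 5\right) = 1 + \left(\left(-2\right) 11 + 5\right) = 1 + \left(-22 + 5\right) = 1 - 17 = -16$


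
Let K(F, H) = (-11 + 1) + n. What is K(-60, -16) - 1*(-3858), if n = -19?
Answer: 3829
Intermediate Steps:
K(F, H) = -29 (K(F, H) = (-11 + 1) - 19 = -10 - 19 = -29)
K(-60, -16) - 1*(-3858) = -29 - 1*(-3858) = -29 + 3858 = 3829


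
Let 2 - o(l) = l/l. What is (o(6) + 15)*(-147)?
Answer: -2352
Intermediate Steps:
o(l) = 1 (o(l) = 2 - l/l = 2 - 1*1 = 2 - 1 = 1)
(o(6) + 15)*(-147) = (1 + 15)*(-147) = 16*(-147) = -2352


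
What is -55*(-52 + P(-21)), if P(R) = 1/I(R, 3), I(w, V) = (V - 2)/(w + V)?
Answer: 3850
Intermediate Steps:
I(w, V) = (-2 + V)/(V + w)
P(R) = 3 + R (P(R) = 1/((-2 + 3)/(3 + R)) = 1/(1/(3 + R)) = 3 + R)
-55*(-52 + P(-21)) = -55*(-52 + (3 - 21)) = -55*(-52 - 18) = -55*(-70) = 3850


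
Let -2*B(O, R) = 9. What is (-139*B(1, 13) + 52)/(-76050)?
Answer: -271/30420 ≈ -0.0089086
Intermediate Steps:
B(O, R) = -9/2 (B(O, R) = -½*9 = -9/2)
(-139*B(1, 13) + 52)/(-76050) = (-139*(-9/2) + 52)/(-76050) = (1251/2 + 52)*(-1/76050) = (1355/2)*(-1/76050) = -271/30420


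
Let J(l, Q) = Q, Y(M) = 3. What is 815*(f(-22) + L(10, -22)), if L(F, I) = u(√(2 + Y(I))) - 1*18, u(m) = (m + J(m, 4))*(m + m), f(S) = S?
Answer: -24450 + 6520*√5 ≈ -9870.8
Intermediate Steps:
u(m) = 2*m*(4 + m) (u(m) = (m + 4)*(m + m) = (4 + m)*(2*m) = 2*m*(4 + m))
L(F, I) = -18 + 2*√5*(4 + √5) (L(F, I) = 2*√(2 + 3)*(4 + √(2 + 3)) - 1*18 = 2*√5*(4 + √5) - 18 = -18 + 2*√5*(4 + √5))
815*(f(-22) + L(10, -22)) = 815*(-22 + (-8 + 8*√5)) = 815*(-30 + 8*√5) = -24450 + 6520*√5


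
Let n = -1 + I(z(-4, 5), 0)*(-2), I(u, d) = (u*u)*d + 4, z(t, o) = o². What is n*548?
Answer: -4932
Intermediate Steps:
I(u, d) = 4 + d*u² (I(u, d) = u²*d + 4 = d*u² + 4 = 4 + d*u²)
n = -9 (n = -1 + (4 + 0*(5²)²)*(-2) = -1 + (4 + 0*25²)*(-2) = -1 + (4 + 0*625)*(-2) = -1 + (4 + 0)*(-2) = -1 + 4*(-2) = -1 - 8 = -9)
n*548 = -9*548 = -4932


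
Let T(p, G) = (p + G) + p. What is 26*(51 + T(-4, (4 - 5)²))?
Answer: 1144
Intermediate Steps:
T(p, G) = G + 2*p (T(p, G) = (G + p) + p = G + 2*p)
26*(51 + T(-4, (4 - 5)²)) = 26*(51 + ((4 - 5)² + 2*(-4))) = 26*(51 + ((-1)² - 8)) = 26*(51 + (1 - 8)) = 26*(51 - 7) = 26*44 = 1144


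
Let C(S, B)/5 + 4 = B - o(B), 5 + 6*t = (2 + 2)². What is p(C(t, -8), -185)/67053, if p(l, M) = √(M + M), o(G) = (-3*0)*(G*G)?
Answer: I*√370/67053 ≈ 0.00028687*I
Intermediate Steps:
t = 11/6 (t = -⅚ + (2 + 2)²/6 = -⅚ + (⅙)*4² = -⅚ + (⅙)*16 = -⅚ + 8/3 = 11/6 ≈ 1.8333)
o(G) = 0 (o(G) = 0*G² = 0)
C(S, B) = -20 + 5*B (C(S, B) = -20 + 5*(B - 1*0) = -20 + 5*(B + 0) = -20 + 5*B)
p(l, M) = √2*√M (p(l, M) = √(2*M) = √2*√M)
p(C(t, -8), -185)/67053 = (√2*√(-185))/67053 = (√2*(I*√185))*(1/67053) = (I*√370)*(1/67053) = I*√370/67053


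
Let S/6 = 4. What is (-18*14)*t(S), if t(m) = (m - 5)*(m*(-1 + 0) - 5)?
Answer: 138852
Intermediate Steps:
S = 24 (S = 6*4 = 24)
t(m) = (-5 + m)*(-5 - m) (t(m) = (-5 + m)*(m*(-1) - 5) = (-5 + m)*(-m - 5) = (-5 + m)*(-5 - m))
(-18*14)*t(S) = (-18*14)*(25 - 1*24²) = -252*(25 - 1*576) = -252*(25 - 576) = -252*(-551) = 138852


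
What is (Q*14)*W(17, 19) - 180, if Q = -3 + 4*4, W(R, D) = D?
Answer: 3278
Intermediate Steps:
Q = 13 (Q = -3 + 16 = 13)
(Q*14)*W(17, 19) - 180 = (13*14)*19 - 180 = 182*19 - 180 = 3458 - 180 = 3278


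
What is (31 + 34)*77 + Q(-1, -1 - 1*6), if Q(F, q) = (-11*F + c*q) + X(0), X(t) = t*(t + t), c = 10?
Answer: 4946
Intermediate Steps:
X(t) = 2*t**2 (X(t) = t*(2*t) = 2*t**2)
Q(F, q) = -11*F + 10*q (Q(F, q) = (-11*F + 10*q) + 2*0**2 = (-11*F + 10*q) + 2*0 = (-11*F + 10*q) + 0 = -11*F + 10*q)
(31 + 34)*77 + Q(-1, -1 - 1*6) = (31 + 34)*77 + (-11*(-1) + 10*(-1 - 1*6)) = 65*77 + (11 + 10*(-1 - 6)) = 5005 + (11 + 10*(-7)) = 5005 + (11 - 70) = 5005 - 59 = 4946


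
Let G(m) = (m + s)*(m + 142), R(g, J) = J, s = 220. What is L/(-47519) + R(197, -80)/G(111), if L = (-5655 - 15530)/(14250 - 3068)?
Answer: -2143921115/2341971979226 ≈ -0.00091543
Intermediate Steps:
G(m) = (142 + m)*(220 + m) (G(m) = (m + 220)*(m + 142) = (220 + m)*(142 + m) = (142 + m)*(220 + m))
L = -21185/11182 ≈ -1.8946
L/(-47519) + R(197, -80)/G(111) = -21185/11182/(-47519) - 80/(31240 + 111² + 362*111) = -21185/11182*(-1/47519) - 80/(31240 + 12321 + 40182) = 1115/27966182 - 80/83743 = -2143921115/2341971979226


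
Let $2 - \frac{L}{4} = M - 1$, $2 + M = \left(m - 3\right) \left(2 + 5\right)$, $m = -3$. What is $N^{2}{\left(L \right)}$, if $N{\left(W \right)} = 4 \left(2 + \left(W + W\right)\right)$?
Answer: $2286144$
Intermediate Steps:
$M = -44$ ($M = -2 + \left(-3 - 3\right) \left(2 + 5\right) = -2 - 42 = -44$)
$L = 188$ ($L = 8 - 4 \left(-44 - 1\right) = 8 - -180 = 8 + 180 = 188$)
$N{\left(W \right)} = 8 + 8 W$ ($N{\left(W \right)} = 4 \left(2 + 2 W\right) = 8 + 8 W$)
$N^{2}{\left(L \right)} = \left(8 + 8 \cdot 188\right)^{2} = \left(8 + 1504\right)^{2} = 1512^{2} = 2286144$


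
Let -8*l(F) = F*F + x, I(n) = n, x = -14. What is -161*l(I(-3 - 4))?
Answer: 5635/8 ≈ 704.38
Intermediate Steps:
l(F) = 7/4 - F**2/8 (l(F) = -(F*F - 14)/8 = -(F**2 - 14)/8 = -(-14 + F**2)/8 = 7/4 - F**2/8)
-161*l(I(-3 - 4)) = -161*(7/4 - (-3 - 4)**2/8) = -161*(7/4 - 1/8*(-7)**2) = -161*(7/4 - 1/8*49) = -161*(7/4 - 49/8) = -161*(-35/8) = 5635/8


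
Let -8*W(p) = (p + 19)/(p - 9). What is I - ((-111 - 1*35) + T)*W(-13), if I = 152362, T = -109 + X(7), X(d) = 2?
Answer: 1218965/8 ≈ 1.5237e+5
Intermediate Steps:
T = -107 (T = -109 + 2 = -107)
W(p) = -(19 + p)/(8*(-9 + p)) (W(p) = -(p + 19)/(8*(p - 9)) = -(19 + p)/(8*(-9 + p)))
I - ((-111 - 1*35) + T)*W(-13) = 152362 - ((-111 - 1*35) - 107)*(-19 - 1*(-13))/(8*(-9 - 13)) = 152362 - ((-111 - 35) - 107)*(⅛)*(-19 + 13)/(-22) = 152362 - (-146 - 107)*(⅛)*(-1/22)*(-6) = 152362 - (-253)*3/88 = 152362 - 1*(-69/8) = 152362 + 69/8 = 1218965/8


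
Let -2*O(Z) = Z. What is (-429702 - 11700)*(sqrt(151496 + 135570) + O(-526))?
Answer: -116088726 - 441402*sqrt(287066) ≈ -3.5259e+8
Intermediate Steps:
O(Z) = -Z/2
(-429702 - 11700)*(sqrt(151496 + 135570) + O(-526)) = (-429702 - 11700)*(sqrt(151496 + 135570) - 1/2*(-526)) = -441402*(sqrt(287066) + 263) = -441402*(263 + sqrt(287066)) = -116088726 - 441402*sqrt(287066)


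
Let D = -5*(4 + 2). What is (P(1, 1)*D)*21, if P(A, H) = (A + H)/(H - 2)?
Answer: 1260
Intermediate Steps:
D = -30 (D = -5*6 = -30)
P(A, H) = (A + H)/(-2 + H)
(P(1, 1)*D)*21 = (((1 + 1)/(-2 + 1))*(-30))*21 = ((2/(-1))*(-30))*21 = (-1*2*(-30))*21 = -2*(-30)*21 = 60*21 = 1260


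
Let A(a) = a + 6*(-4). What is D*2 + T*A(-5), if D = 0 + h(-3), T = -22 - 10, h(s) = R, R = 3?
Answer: 934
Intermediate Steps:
h(s) = 3
T = -32
A(a) = -24 + a (A(a) = a - 24 = -24 + a)
D = 3 (D = 0 + 3 = 3)
D*2 + T*A(-5) = 3*2 - 32*(-24 - 5) = 6 - 32*(-29) = 6 + 928 = 934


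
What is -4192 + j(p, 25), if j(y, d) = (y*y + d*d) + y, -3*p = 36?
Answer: -3435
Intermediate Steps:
p = -12 (p = -1/3*36 = -12)
j(y, d) = y + d**2 + y**2 (j(y, d) = (y**2 + d**2) + y = (d**2 + y**2) + y = y + d**2 + y**2)
-4192 + j(p, 25) = -4192 + (-12 + 25**2 + (-12)**2) = -4192 + (-12 + 625 + 144) = -4192 + 757 = -3435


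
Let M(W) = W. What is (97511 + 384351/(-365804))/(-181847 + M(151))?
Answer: -35669529493/66465123584 ≈ -0.53666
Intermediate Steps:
(97511 + 384351/(-365804))/(-181847 + M(151)) = (97511 + 384351/(-365804))/(-181847 + 151) = (97511 + 384351*(-1/365804))/(-181696) = (97511 - 384351/365804)*(-1/181696) = (35669529493/365804)*(-1/181696) = -35669529493/66465123584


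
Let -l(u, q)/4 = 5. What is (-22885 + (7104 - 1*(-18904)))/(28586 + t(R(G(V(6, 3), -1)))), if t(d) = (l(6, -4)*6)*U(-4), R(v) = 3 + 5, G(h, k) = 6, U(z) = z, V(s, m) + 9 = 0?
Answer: 3123/29066 ≈ 0.10745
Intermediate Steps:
V(s, m) = -9 (V(s, m) = -9 + 0 = -9)
l(u, q) = -20 (l(u, q) = -4*5 = -20)
R(v) = 8
t(d) = 480 (t(d) = -20*6*(-4) = -120*(-4) = 480)
(-22885 + (7104 - 1*(-18904)))/(28586 + t(R(G(V(6, 3), -1)))) = (-22885 + (7104 - 1*(-18904)))/(28586 + 480) = (-22885 + (7104 + 18904))/29066 = (-22885 + 26008)*(1/29066) = 3123*(1/29066) = 3123/29066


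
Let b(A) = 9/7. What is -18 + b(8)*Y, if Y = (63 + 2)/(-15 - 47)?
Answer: -8397/434 ≈ -19.348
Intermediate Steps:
Y = -65/62 (Y = 65/(-62) = 65*(-1/62) = -65/62 ≈ -1.0484)
b(A) = 9/7 (b(A) = 9*(1/7) = 9/7)
-18 + b(8)*Y = -18 + (9/7)*(-65/62) = -18 - 585/434 = -8397/434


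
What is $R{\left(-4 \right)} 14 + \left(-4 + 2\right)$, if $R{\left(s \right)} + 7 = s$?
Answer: $-156$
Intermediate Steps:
$R{\left(s \right)} = -7 + s$
$R{\left(-4 \right)} 14 + \left(-4 + 2\right) = \left(-7 - 4\right) 14 + \left(-4 + 2\right) = \left(-11\right) 14 - 2 = -154 - 2 = -156$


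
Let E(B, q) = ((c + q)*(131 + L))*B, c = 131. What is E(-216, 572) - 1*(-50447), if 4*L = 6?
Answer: -20069413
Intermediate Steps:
L = 3/2 (L = (¼)*6 = 3/2 ≈ 1.5000)
E(B, q) = B*(34715/2 + 265*q/2) (E(B, q) = ((131 + q)*(131 + 3/2))*B = ((131 + q)*(265/2))*B = (34715/2 + 265*q/2)*B = B*(34715/2 + 265*q/2))
E(-216, 572) - 1*(-50447) = (265/2)*(-216)*(131 + 572) - 1*(-50447) = (265/2)*(-216)*703 + 50447 = -20119860 + 50447 = -20069413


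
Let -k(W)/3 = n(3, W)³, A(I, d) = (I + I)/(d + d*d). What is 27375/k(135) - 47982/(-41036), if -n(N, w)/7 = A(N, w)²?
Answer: 153707994973852425648008228913/7037674 ≈ 2.1841e+22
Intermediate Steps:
A(I, d) = 2*I/(d + d²) (A(I, d) = (2*I)/(d + d²) = 2*I/(d + d²))
n(N, w) = -28*N²/(w²*(1 + w)²) (n(N, w) = -7*4*N²/(w²*(1 + w)²) = -28*N²/(w²*(1 + w)²))
k(W) = 48009024/(W⁶*(1 + W)⁶) (k(W) = -3*(-16003008/(W⁶*(1 + W)⁶)) = -(-48009024)/(W⁶*(1 + W)⁶) = 48009024/(W⁶*(1 + W)⁶))
27375/k(135) - 47982/(-41036) = 27375/((48009024/(135⁶*(1 + 135)⁶))) - 47982/(-41036) = 27375/((48009024*(1/6053445140625)/136⁶)) - 47982*(-1/41036) = 27375/((48009024*(1/6053445140625)*(1/6327518887936))) + 23991/20518 = 27375/(343/273657467881152000000) + 23991/20518 = 27375*(273657467881152000000/343) + 23991/20518 = 7491373183246536000000000/343 + 23991/20518 = 153707994973852425648008228913/7037674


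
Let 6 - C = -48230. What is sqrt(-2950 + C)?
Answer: sqrt(45286) ≈ 212.81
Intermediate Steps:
C = 48236 (C = 6 - 1*(-48230) = 6 + 48230 = 48236)
sqrt(-2950 + C) = sqrt(-2950 + 48236) = sqrt(45286)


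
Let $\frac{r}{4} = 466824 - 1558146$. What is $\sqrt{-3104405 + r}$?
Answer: $11 i \sqrt{61733} \approx 2733.1 i$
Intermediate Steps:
$r = -4365288$ ($r = 4 \left(466824 - 1558146\right) = 4 \left(-1091322\right) = -4365288$)
$\sqrt{-3104405 + r} = \sqrt{-3104405 - 4365288} = \sqrt{-7469693} = 11 i \sqrt{61733}$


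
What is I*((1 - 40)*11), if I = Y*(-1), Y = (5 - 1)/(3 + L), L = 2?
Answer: 1716/5 ≈ 343.20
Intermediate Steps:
Y = 4/5 (Y = (5 - 1)/(3 + 2) = 4/5 ≈ 0.80000)
I = -4/5 (I = (4/5)*(-1) = -4/5 ≈ -0.80000)
I*((1 - 40)*11) = -4*(1 - 40)*11/5 = -(-156)*11/5 = -4/5*(-429) = 1716/5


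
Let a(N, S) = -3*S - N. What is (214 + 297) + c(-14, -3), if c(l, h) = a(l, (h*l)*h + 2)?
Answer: 897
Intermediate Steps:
a(N, S) = -N - 3*S
c(l, h) = -6 - l - 3*l*h**2 (c(l, h) = -l - 3*((h*l)*h + 2) = -l - 3*(l*h**2 + 2) = -l - 3*(2 + l*h**2) = -l + (-6 - 3*l*h**2) = -6 - l - 3*l*h**2)
(214 + 297) + c(-14, -3) = (214 + 297) + (-6 - 1*(-14) - 3*(-14)*(-3)**2) = 511 + (-6 + 14 - 3*(-14)*9) = 511 + (-6 + 14 + 378) = 511 + 386 = 897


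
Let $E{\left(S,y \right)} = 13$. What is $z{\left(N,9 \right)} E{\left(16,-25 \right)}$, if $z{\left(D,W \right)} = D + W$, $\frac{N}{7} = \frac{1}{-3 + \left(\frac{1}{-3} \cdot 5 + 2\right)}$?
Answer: $\frac{663}{8} \approx 82.875$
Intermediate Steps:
$N = - \frac{21}{8}$ ($N = \frac{7}{-3 + \left(\frac{1}{-3} \cdot 5 + 2\right)} = \frac{7}{-3 + \left(\left(- \frac{1}{3}\right) 5 + 2\right)} = \frac{7}{-3 + \left(- \frac{5}{3} + 2\right)} = \frac{7}{-3 + \frac{1}{3}} = \frac{7}{- \frac{8}{3}} = 7 \left(- \frac{3}{8}\right) = - \frac{21}{8} \approx -2.625$)
$z{\left(N,9 \right)} E{\left(16,-25 \right)} = \left(- \frac{21}{8} + 9\right) 13 = \frac{51}{8} \cdot 13 = \frac{663}{8}$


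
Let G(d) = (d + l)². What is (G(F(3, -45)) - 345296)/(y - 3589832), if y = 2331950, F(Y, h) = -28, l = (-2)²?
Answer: 172360/628941 ≈ 0.27405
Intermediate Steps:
l = 4
G(d) = (4 + d)² (G(d) = (d + 4)² = (4 + d)²)
(G(F(3, -45)) - 345296)/(y - 3589832) = ((4 - 28)² - 345296)/(2331950 - 3589832) = ((-24)² - 345296)/(-1257882) = (576 - 345296)*(-1/1257882) = -344720*(-1/1257882) = 172360/628941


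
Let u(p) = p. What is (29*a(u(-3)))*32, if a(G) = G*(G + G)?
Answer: 16704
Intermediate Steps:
a(G) = 2*G**2 (a(G) = G*(2*G) = 2*G**2)
(29*a(u(-3)))*32 = (29*(2*(-3)**2))*32 = (29*(2*9))*32 = (29*18)*32 = 522*32 = 16704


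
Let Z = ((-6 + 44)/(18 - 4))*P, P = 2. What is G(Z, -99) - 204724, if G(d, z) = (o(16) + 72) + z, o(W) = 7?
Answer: -204744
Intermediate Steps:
Z = 38/7 (Z = ((-6 + 44)/(18 - 4))*2 = (38/14)*2 = (38*(1/14))*2 = (19/7)*2 = 38/7 ≈ 5.4286)
G(d, z) = 79 + z (G(d, z) = (7 + 72) + z = 79 + z)
G(Z, -99) - 204724 = (79 - 99) - 204724 = -20 - 204724 = -204744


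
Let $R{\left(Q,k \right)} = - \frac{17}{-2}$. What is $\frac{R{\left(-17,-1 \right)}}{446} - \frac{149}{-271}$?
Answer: $\frac{137515}{241732} \approx 0.56887$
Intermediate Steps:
$R{\left(Q,k \right)} = \frac{17}{2}$ ($R{\left(Q,k \right)} = \left(-17\right) \left(- \frac{1}{2}\right) = \frac{17}{2}$)
$\frac{R{\left(-17,-1 \right)}}{446} - \frac{149}{-271} = \frac{17}{2 \cdot 446} - \frac{149}{-271} = \frac{17}{2} \cdot \frac{1}{446} - - \frac{149}{271} = \frac{17}{892} + \frac{149}{271} = \frac{137515}{241732}$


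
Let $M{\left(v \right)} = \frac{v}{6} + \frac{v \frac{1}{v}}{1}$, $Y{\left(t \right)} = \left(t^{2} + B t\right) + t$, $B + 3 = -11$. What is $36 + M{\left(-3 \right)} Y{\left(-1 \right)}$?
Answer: $43$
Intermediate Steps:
$B = -14$ ($B = -3 - 11 = -14$)
$Y{\left(t \right)} = t^{2} - 13 t$ ($Y{\left(t \right)} = \left(t^{2} - 14 t\right) + t = t^{2} - 13 t$)
$M{\left(v \right)} = 1 + \frac{v}{6}$ ($M{\left(v \right)} = v \frac{1}{6} + 1 \cdot 1 = \frac{v}{6} + 1 = 1 + \frac{v}{6}$)
$36 + M{\left(-3 \right)} Y{\left(-1 \right)} = 36 + \left(1 + \frac{1}{6} \left(-3\right)\right) \left(- (-13 - 1)\right) = 36 + \left(1 - \frac{1}{2}\right) \left(\left(-1\right) \left(-14\right)\right) = 36 + \frac{1}{2} \cdot 14 = 36 + 7 = 43$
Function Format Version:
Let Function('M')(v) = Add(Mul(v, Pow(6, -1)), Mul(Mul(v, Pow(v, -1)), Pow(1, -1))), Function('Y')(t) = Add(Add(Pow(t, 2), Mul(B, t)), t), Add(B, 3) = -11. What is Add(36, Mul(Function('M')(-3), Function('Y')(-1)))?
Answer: 43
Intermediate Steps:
B = -14 (B = Add(-3, -11) = -14)
Function('Y')(t) = Add(Pow(t, 2), Mul(-13, t)) (Function('Y')(t) = Add(Add(Pow(t, 2), Mul(-14, t)), t) = Add(Pow(t, 2), Mul(-13, t)))
Function('M')(v) = Add(1, Mul(Rational(1, 6), v)) (Function('M')(v) = Add(Mul(v, Rational(1, 6)), Mul(1, 1)) = Add(Mul(Rational(1, 6), v), 1) = Add(1, Mul(Rational(1, 6), v)))
Add(36, Mul(Function('M')(-3), Function('Y')(-1))) = Add(36, Mul(Add(1, Mul(Rational(1, 6), -3)), Mul(-1, Add(-13, -1)))) = Add(36, Mul(Add(1, Rational(-1, 2)), Mul(-1, -14))) = Add(36, Mul(Rational(1, 2), 14)) = Add(36, 7) = 43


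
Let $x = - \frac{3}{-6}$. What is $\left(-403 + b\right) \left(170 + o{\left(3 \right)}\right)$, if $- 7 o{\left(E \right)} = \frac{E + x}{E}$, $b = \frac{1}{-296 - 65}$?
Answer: $- \frac{74124098}{1083} \approx -68443.0$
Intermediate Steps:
$x = \frac{1}{2}$ ($x = \left(-3\right) \left(- \frac{1}{6}\right) = \frac{1}{2} \approx 0.5$)
$b = - \frac{1}{361}$ ($b = \frac{1}{-361} = - \frac{1}{361} \approx -0.0027701$)
$o{\left(E \right)} = - \frac{\frac{1}{2} + E}{7 E}$ ($o{\left(E \right)} = - \frac{\left(E + \frac{1}{2}\right) \frac{1}{E}}{7} = - \frac{\left(\frac{1}{2} + E\right) \frac{1}{E}}{7} = - \frac{\frac{1}{E} \left(\frac{1}{2} + E\right)}{7} = - \frac{\frac{1}{2} + E}{7 E}$)
$\left(-403 + b\right) \left(170 + o{\left(3 \right)}\right) = \left(-403 - \frac{1}{361}\right) \left(170 + \frac{-1 - 6}{14 \cdot 3}\right) = - \frac{145484 \left(170 + \frac{1}{14} \cdot \frac{1}{3} \left(-1 - 6\right)\right)}{361} = - \frac{145484 \left(170 + \frac{1}{14} \cdot \frac{1}{3} \left(-7\right)\right)}{361} = - \frac{145484 \left(170 - \frac{1}{6}\right)}{361} = \left(- \frac{145484}{361}\right) \frac{1019}{6} = - \frac{74124098}{1083}$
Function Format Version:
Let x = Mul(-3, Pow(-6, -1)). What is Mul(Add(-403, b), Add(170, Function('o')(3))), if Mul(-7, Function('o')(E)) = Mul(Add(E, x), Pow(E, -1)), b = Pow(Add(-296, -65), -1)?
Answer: Rational(-74124098, 1083) ≈ -68443.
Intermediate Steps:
x = Rational(1, 2) (x = Mul(-3, Rational(-1, 6)) = Rational(1, 2) ≈ 0.50000)
b = Rational(-1, 361) (b = Pow(-361, -1) = Rational(-1, 361) ≈ -0.0027701)
Function('o')(E) = Mul(Rational(-1, 7), Pow(E, -1), Add(Rational(1, 2), E)) (Function('o')(E) = Mul(Rational(-1, 7), Mul(Add(E, Rational(1, 2)), Pow(E, -1))) = Mul(Rational(-1, 7), Mul(Add(Rational(1, 2), E), Pow(E, -1))) = Mul(Rational(-1, 7), Mul(Pow(E, -1), Add(Rational(1, 2), E))) = Mul(Rational(-1, 7), Pow(E, -1), Add(Rational(1, 2), E)))
Mul(Add(-403, b), Add(170, Function('o')(3))) = Mul(Add(-403, Rational(-1, 361)), Add(170, Mul(Rational(1, 14), Pow(3, -1), Add(-1, Mul(-2, 3))))) = Mul(Rational(-145484, 361), Add(170, Mul(Rational(1, 14), Rational(1, 3), Add(-1, -6)))) = Mul(Rational(-145484, 361), Add(170, Mul(Rational(1, 14), Rational(1, 3), -7))) = Mul(Rational(-145484, 361), Add(170, Rational(-1, 6))) = Mul(Rational(-145484, 361), Rational(1019, 6)) = Rational(-74124098, 1083)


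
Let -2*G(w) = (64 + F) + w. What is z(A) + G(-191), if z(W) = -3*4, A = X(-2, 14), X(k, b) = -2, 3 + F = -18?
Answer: 62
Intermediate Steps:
F = -21 (F = -3 - 18 = -21)
A = -2
G(w) = -43/2 - w/2 (G(w) = -((64 - 21) + w)/2 = -(43 + w)/2 = -43/2 - w/2)
z(W) = -12
z(A) + G(-191) = -12 + (-43/2 - ½*(-191)) = -12 + (-43/2 + 191/2) = -12 + 74 = 62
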